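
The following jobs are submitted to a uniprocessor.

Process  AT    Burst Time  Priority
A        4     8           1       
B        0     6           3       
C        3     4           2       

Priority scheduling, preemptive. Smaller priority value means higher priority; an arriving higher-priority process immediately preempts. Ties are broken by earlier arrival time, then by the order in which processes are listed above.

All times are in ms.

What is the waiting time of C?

8

Timeline: | B 0-3 | C 3-4 | A 4-12 | C 12-15 | B 15-18 |
Completion: A=12  B=18  C=15
Turnaround (C−A): A=8  B=18  C=12
Waiting(C) = turnaround − burst = 12 − 4 = 8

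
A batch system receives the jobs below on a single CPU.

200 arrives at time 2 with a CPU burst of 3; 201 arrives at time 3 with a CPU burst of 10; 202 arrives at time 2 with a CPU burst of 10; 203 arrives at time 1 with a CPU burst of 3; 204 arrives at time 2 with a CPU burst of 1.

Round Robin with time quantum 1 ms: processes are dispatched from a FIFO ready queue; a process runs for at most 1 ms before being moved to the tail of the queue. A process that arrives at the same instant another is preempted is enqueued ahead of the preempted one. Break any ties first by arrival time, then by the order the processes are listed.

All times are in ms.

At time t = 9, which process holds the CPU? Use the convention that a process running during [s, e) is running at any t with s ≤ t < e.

203

Timeline: | idle 0-1 | 203 1-2 | 200 2-3 | 202 3-4 | 204 4-5 | 203 5-6 | 201 6-7 | 200 7-8 | 202 8-9 | 203 9-10 | 201 10-11 | 200 11-12 | 202 12-13 | 201 13-14 | 202 14-15 | 201 15-16 | 202 16-17 | 201 17-18 | 202 18-19 | 201 19-20 | 202 20-21 | 201 21-22 | 202 22-23 | 201 23-24 | 202 24-25 | 201 25-26 | 202 26-27 | 201 27-28 |
Completion: 200=12  201=28  202=27  203=10  204=5
Turnaround (C−A): 200=10  201=25  202=25  203=9  204=3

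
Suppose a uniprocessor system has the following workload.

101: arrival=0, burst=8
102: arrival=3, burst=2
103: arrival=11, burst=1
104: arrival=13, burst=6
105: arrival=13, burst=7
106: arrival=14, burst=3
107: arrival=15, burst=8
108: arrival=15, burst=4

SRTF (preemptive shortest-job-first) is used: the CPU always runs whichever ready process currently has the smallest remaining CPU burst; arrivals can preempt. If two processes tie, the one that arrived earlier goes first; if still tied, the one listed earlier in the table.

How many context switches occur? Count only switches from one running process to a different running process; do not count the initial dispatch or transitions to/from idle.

7

Schedule: | 101 0-3 | 102 3-5 | 101 5-10 | idle 10-11 | 103 11-12 | idle 12-13 | 104 13-14 | 106 14-17 | 108 17-21 | 104 21-26 | 105 26-33 | 107 33-41 |
Completion: 101=10  102=5  103=12  104=26  105=33  106=17  107=41  108=21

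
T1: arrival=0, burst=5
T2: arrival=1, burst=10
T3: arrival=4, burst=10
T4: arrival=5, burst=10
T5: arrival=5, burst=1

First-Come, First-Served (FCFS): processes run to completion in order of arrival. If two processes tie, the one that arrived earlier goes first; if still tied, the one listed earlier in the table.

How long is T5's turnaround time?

31

Schedule: | T1 0-5 | T2 5-15 | T3 15-25 | T4 25-35 | T5 35-36 |
Completion: T1=5  T2=15  T3=25  T4=35  T5=36
Turnaround(T5) = completion − arrival = 36 − 5 = 31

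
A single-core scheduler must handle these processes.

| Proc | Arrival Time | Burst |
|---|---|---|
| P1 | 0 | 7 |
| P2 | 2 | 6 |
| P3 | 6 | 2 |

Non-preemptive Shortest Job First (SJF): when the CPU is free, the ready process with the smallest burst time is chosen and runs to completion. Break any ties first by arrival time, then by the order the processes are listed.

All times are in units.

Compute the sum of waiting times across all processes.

8

Gantt: | P1 0-7 | P3 7-9 | P2 9-15 |
Completion: P1=7  P2=15  P3=9
Waiting = turnaround − burst: P1=0, P2=7, P3=1
Total waiting = 0 + 7 + 1 = 8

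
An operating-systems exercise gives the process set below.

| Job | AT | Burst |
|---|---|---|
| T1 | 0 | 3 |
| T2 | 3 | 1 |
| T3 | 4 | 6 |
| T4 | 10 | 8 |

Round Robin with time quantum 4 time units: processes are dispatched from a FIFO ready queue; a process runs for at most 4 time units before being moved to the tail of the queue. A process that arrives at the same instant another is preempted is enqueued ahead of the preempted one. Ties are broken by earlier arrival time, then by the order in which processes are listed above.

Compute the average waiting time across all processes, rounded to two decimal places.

Schedule: | T1 0-3 | T2 3-4 | T3 4-10 | T4 10-18 |
Completion: T1=3  T2=4  T3=10  T4=18
Turnaround (C−A): T1=3  T2=1  T3=6  T4=8
Waiting times: T1=0, T2=0, T3=0, T4=0
Average waiting = (0+0+0+0) / 4 = 0/4 = 0.00

0.00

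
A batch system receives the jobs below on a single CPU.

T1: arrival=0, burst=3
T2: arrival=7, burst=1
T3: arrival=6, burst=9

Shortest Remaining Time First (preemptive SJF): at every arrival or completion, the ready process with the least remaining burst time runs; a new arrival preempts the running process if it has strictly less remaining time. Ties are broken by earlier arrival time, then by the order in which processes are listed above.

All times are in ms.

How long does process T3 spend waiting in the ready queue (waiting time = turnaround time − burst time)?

1

Schedule: | T1 0-3 | idle 3-6 | T3 6-7 | T2 7-8 | T3 8-16 |
Completion: T1=3  T2=8  T3=16
Turnaround (C−A): T1=3  T2=1  T3=10
Waiting(T3) = turnaround − burst = 10 − 9 = 1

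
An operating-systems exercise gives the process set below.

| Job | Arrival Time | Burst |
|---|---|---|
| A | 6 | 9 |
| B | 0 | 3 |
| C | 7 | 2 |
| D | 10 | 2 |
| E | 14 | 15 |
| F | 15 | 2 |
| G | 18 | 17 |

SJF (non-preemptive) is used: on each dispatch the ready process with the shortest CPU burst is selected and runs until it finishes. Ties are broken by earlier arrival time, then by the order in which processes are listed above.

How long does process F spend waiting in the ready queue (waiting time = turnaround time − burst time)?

Gantt: | B 0-3 | idle 3-6 | A 6-15 | C 15-17 | D 17-19 | F 19-21 | E 21-36 | G 36-53 |
Completion: A=15  B=3  C=17  D=19  E=36  F=21  G=53
Turnaround (C−A): A=9  B=3  C=10  D=9  E=22  F=6  G=35
Waiting(F) = turnaround − burst = 6 − 2 = 4

4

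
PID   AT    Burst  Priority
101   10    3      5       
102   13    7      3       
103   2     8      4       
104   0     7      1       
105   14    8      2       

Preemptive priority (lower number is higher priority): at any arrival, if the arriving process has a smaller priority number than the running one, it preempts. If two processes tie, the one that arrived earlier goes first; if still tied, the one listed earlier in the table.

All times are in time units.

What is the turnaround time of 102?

15

Timeline: | 104 0-7 | 103 7-13 | 102 13-14 | 105 14-22 | 102 22-28 | 103 28-30 | 101 30-33 |
Completion: 101=33  102=28  103=30  104=7  105=22
Turnaround (C−A): 101=23  102=15  103=28  104=7  105=8
Turnaround(102) = completion − arrival = 28 − 13 = 15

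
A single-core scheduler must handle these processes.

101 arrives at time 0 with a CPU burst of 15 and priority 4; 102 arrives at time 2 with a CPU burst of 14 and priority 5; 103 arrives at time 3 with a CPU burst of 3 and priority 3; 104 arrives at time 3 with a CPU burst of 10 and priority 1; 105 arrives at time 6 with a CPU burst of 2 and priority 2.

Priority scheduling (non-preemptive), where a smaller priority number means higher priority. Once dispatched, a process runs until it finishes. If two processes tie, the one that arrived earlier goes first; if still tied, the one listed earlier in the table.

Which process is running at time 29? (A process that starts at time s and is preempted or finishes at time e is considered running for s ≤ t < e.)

103

Schedule: | 101 0-15 | 104 15-25 | 105 25-27 | 103 27-30 | 102 30-44 |
Completion: 101=15  102=44  103=30  104=25  105=27
Turnaround (C−A): 101=15  102=42  103=27  104=22  105=21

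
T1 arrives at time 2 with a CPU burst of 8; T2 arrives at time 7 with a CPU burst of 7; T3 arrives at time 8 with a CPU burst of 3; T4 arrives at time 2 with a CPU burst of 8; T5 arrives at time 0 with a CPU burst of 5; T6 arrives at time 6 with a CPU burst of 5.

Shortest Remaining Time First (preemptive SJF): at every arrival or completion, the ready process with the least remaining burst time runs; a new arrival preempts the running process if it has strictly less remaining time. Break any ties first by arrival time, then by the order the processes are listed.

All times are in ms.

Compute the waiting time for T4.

26

Schedule: | T5 0-5 | T1 5-6 | T6 6-11 | T3 11-14 | T1 14-21 | T2 21-28 | T4 28-36 |
Completion: T1=21  T2=28  T3=14  T4=36  T5=5  T6=11
Turnaround (C−A): T1=19  T2=21  T3=6  T4=34  T5=5  T6=5
Waiting(T4) = turnaround − burst = 34 − 8 = 26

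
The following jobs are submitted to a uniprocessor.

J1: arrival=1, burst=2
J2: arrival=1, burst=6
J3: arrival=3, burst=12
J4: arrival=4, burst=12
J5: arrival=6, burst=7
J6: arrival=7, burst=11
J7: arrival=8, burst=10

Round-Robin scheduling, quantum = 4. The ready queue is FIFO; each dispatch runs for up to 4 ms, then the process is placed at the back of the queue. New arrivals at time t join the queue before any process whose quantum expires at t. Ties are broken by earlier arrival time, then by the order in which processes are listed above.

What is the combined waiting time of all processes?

Gantt: | idle 0-1 | J1 1-3 | J2 3-7 | J3 7-11 | J4 11-15 | J5 15-19 | J6 19-23 | J2 23-25 | J7 25-29 | J3 29-33 | J4 33-37 | J5 37-40 | J6 40-44 | J7 44-48 | J3 48-52 | J4 52-56 | J6 56-59 | J7 59-61 |
Completion: J1=3  J2=25  J3=52  J4=56  J5=40  J6=59  J7=61
Turnaround (C−A): J1=2  J2=24  J3=49  J4=52  J5=34  J6=52  J7=53
Waiting = turnaround − burst: J1=0, J2=18, J3=37, J4=40, J5=27, J6=41, J7=43
Total waiting = 0 + 18 + 37 + 40 + 27 + 41 + 43 = 206

206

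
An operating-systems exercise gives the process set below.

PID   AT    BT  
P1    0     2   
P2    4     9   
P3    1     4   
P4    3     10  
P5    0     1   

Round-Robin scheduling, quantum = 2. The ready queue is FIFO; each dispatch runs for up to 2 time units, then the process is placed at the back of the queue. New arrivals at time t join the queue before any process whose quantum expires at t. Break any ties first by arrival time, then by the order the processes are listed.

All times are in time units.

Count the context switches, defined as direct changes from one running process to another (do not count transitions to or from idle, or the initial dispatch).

Timeline: | P1 0-2 | P5 2-3 | P3 3-5 | P4 5-7 | P2 7-9 | P3 9-11 | P4 11-13 | P2 13-15 | P4 15-17 | P2 17-19 | P4 19-21 | P2 21-23 | P4 23-25 | P2 25-26 |
Completion: P1=2  P2=26  P3=11  P4=25  P5=3

13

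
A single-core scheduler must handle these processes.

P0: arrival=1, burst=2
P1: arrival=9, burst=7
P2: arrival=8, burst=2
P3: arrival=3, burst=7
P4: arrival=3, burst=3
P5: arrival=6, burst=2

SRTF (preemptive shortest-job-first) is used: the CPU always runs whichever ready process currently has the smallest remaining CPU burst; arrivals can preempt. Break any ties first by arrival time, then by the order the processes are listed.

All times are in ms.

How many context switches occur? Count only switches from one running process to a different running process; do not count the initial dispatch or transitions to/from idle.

Schedule: | idle 0-1 | P0 1-3 | P4 3-6 | P5 6-8 | P2 8-10 | P3 10-17 | P1 17-24 |
Completion: P0=3  P1=24  P2=10  P3=17  P4=6  P5=8
Turnaround (C−A): P0=2  P1=15  P2=2  P3=14  P4=3  P5=2

5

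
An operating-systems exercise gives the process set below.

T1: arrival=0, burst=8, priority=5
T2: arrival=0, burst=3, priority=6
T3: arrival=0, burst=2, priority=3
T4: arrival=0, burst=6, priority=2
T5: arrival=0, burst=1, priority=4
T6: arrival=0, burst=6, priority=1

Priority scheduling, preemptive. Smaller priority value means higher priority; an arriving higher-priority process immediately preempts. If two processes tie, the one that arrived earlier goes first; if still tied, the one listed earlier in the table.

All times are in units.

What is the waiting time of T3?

12

Schedule: | T6 0-6 | T4 6-12 | T3 12-14 | T5 14-15 | T1 15-23 | T2 23-26 |
Completion: T1=23  T2=26  T3=14  T4=12  T5=15  T6=6
Waiting(T3) = turnaround − burst = 14 − 2 = 12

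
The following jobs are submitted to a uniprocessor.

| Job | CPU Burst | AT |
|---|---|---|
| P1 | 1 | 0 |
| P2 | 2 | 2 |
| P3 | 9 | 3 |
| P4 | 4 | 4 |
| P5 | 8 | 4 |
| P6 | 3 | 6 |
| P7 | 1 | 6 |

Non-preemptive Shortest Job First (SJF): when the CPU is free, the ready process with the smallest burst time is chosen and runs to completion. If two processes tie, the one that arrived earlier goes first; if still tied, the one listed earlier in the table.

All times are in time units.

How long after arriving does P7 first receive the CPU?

Schedule: | P1 0-1 | idle 1-2 | P2 2-4 | P4 4-8 | P7 8-9 | P6 9-12 | P5 12-20 | P3 20-29 |
Completion: P1=1  P2=4  P3=29  P4=8  P5=20  P6=12  P7=9
Response(P7) = first start − arrival = 8 − 6 = 2

2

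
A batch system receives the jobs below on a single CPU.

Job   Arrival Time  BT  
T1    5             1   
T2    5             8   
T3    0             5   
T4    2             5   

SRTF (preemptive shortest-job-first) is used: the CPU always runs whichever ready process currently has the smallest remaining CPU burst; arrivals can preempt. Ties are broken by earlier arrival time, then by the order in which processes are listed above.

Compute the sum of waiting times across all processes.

10

Gantt: | T3 0-5 | T1 5-6 | T4 6-11 | T2 11-19 |
Completion: T1=6  T2=19  T3=5  T4=11
Turnaround (C−A): T1=1  T2=14  T3=5  T4=9
Waiting = turnaround − burst: T1=0, T2=6, T3=0, T4=4
Total waiting = 0 + 6 + 0 + 4 = 10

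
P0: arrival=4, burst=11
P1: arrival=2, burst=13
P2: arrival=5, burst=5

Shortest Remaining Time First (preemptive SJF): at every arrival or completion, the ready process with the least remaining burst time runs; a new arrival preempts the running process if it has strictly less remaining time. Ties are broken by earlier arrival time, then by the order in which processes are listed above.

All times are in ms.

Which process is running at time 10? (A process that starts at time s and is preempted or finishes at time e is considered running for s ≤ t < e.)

P1

Timeline: | idle 0-2 | P1 2-5 | P2 5-10 | P1 10-20 | P0 20-31 |
Completion: P0=31  P1=20  P2=10
Turnaround (C−A): P0=27  P1=18  P2=5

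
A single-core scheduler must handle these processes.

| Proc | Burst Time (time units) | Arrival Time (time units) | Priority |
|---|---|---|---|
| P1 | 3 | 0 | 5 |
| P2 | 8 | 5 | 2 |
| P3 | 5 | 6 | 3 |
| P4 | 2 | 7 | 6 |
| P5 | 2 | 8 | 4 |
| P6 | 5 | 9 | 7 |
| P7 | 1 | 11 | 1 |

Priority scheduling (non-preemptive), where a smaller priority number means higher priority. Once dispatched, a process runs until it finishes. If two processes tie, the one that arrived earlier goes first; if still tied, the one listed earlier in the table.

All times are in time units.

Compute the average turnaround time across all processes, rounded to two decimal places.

10.71

Timeline: | P1 0-3 | idle 3-5 | P2 5-13 | P7 13-14 | P3 14-19 | P5 19-21 | P4 21-23 | P6 23-28 |
Completion: P1=3  P2=13  P3=19  P4=23  P5=21  P6=28  P7=14
Turnaround times: P1=3, P2=8, P3=13, P4=16, P5=13, P6=19, P7=3
Average turnaround = (3+8+13+16+13+19+3) / 7 = 75/7 = 10.71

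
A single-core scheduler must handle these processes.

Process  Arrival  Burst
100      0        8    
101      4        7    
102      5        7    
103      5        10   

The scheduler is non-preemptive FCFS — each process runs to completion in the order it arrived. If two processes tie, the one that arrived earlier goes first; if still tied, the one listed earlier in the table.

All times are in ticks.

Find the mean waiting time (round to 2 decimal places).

Gantt: | 100 0-8 | 101 8-15 | 102 15-22 | 103 22-32 |
Completion: 100=8  101=15  102=22  103=32
Turnaround (C−A): 100=8  101=11  102=17  103=27
Waiting times: 100=0, 101=4, 102=10, 103=17
Average waiting = (0+4+10+17) / 4 = 31/4 = 7.75

7.75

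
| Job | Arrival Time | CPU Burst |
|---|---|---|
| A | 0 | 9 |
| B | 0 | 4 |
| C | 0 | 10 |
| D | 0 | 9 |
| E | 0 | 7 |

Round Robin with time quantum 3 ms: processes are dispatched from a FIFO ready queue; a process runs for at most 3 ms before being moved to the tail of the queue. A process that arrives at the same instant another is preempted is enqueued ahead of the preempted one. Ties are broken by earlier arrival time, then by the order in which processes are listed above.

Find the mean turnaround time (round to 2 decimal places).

Schedule: | A 0-3 | B 3-6 | C 6-9 | D 9-12 | E 12-15 | A 15-18 | B 18-19 | C 19-22 | D 22-25 | E 25-28 | A 28-31 | C 31-34 | D 34-37 | E 37-38 | C 38-39 |
Completion: A=31  B=19  C=39  D=37  E=38
Turnaround (C−A): A=31  B=19  C=39  D=37  E=38
Turnaround times: A=31, B=19, C=39, D=37, E=38
Average turnaround = (31+19+39+37+38) / 5 = 164/5 = 32.80

32.80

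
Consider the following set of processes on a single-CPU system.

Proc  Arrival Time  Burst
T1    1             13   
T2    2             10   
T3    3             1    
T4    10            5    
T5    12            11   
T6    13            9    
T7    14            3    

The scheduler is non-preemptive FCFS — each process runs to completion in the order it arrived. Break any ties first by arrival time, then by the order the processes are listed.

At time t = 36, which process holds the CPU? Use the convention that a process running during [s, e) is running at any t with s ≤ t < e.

Timeline: | idle 0-1 | T1 1-14 | T2 14-24 | T3 24-25 | T4 25-30 | T5 30-41 | T6 41-50 | T7 50-53 |
Completion: T1=14  T2=24  T3=25  T4=30  T5=41  T6=50  T7=53
Turnaround (C−A): T1=13  T2=22  T3=22  T4=20  T5=29  T6=37  T7=39

T5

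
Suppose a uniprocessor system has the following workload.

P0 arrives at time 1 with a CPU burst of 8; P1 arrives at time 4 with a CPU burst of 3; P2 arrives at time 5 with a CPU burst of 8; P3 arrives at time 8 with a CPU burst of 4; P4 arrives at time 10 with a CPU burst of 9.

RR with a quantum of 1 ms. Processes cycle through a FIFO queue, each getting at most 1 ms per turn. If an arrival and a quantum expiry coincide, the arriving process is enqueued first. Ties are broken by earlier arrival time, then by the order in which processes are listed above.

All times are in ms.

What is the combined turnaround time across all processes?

Schedule: | idle 0-1 | P0 1-4 | P1 4-5 | P0 5-6 | P2 6-7 | P1 7-8 | P0 8-9 | P2 9-10 | P3 10-11 | P1 11-12 | P0 12-13 | P4 13-14 | P2 14-15 | P3 15-16 | P0 16-17 | P4 17-18 | P2 18-19 | P3 19-20 | P0 20-21 | P4 21-22 | P2 22-23 | P3 23-24 | P4 24-25 | P2 25-26 | P4 26-27 | P2 27-28 | P4 28-29 | P2 29-30 | P4 30-33 |
Completion: P0=21  P1=12  P2=30  P3=24  P4=33
Turnaround (C−A): P0=20  P1=8  P2=25  P3=16  P4=23
Turnaround = completion − arrival: P0=20, P1=8, P2=25, P3=16, P4=23
Total turnaround = 20 + 8 + 25 + 16 + 23 = 92

92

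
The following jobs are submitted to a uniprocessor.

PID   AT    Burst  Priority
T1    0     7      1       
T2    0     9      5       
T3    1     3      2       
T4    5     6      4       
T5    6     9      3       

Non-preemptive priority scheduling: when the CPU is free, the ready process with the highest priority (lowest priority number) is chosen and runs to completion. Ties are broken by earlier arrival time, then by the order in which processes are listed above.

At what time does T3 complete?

10

Gantt: | T1 0-7 | T3 7-10 | T5 10-19 | T4 19-25 | T2 25-34 |
Completion: T1=7  T2=34  T3=10  T4=25  T5=19
Turnaround (C−A): T1=7  T2=34  T3=9  T4=20  T5=13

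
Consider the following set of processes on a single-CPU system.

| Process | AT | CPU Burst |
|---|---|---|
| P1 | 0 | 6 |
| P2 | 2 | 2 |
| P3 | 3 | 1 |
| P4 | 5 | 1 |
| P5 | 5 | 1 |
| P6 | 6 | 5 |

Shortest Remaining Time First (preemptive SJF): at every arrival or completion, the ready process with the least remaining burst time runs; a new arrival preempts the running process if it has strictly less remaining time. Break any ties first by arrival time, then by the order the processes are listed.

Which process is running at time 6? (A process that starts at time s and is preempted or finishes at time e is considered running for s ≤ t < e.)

P5

Schedule: | P1 0-2 | P2 2-4 | P3 4-5 | P4 5-6 | P5 6-7 | P1 7-11 | P6 11-16 |
Completion: P1=11  P2=4  P3=5  P4=6  P5=7  P6=16
Turnaround (C−A): P1=11  P2=2  P3=2  P4=1  P5=2  P6=10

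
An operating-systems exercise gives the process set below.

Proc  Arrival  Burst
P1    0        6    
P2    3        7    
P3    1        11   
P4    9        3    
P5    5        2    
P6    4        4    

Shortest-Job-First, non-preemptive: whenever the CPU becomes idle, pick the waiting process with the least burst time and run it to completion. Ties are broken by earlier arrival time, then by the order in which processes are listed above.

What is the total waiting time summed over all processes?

41

Schedule: | P1 0-6 | P5 6-8 | P6 8-12 | P4 12-15 | P2 15-22 | P3 22-33 |
Completion: P1=6  P2=22  P3=33  P4=15  P5=8  P6=12
Turnaround (C−A): P1=6  P2=19  P3=32  P4=6  P5=3  P6=8
Waiting = turnaround − burst: P1=0, P2=12, P3=21, P4=3, P5=1, P6=4
Total waiting = 0 + 12 + 21 + 3 + 1 + 4 = 41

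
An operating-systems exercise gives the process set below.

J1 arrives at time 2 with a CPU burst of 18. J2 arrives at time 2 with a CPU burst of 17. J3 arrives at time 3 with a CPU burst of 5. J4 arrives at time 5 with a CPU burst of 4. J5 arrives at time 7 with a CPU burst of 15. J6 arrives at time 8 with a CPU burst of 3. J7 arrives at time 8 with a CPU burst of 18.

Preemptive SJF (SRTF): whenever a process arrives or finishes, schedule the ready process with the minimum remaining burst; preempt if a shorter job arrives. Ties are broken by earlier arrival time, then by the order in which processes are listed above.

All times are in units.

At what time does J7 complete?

82

Timeline: | idle 0-2 | J2 2-3 | J3 3-8 | J6 8-11 | J4 11-15 | J5 15-30 | J2 30-46 | J1 46-64 | J7 64-82 |
Completion: J1=64  J2=46  J3=8  J4=15  J5=30  J6=11  J7=82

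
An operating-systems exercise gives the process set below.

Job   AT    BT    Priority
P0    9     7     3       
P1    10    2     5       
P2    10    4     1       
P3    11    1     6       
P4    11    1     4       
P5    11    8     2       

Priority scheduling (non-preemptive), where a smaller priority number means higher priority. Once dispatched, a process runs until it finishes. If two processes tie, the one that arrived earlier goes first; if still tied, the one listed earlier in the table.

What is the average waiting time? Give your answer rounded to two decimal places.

Gantt: | idle 0-9 | P0 9-16 | P2 16-20 | P5 20-28 | P4 28-29 | P1 29-31 | P3 31-32 |
Completion: P0=16  P1=31  P2=20  P3=32  P4=29  P5=28
Turnaround (C−A): P0=7  P1=21  P2=10  P3=21  P4=18  P5=17
Waiting times: P0=0, P1=19, P2=6, P3=20, P4=17, P5=9
Average waiting = (0+19+6+20+17+9) / 6 = 71/6 = 11.83

11.83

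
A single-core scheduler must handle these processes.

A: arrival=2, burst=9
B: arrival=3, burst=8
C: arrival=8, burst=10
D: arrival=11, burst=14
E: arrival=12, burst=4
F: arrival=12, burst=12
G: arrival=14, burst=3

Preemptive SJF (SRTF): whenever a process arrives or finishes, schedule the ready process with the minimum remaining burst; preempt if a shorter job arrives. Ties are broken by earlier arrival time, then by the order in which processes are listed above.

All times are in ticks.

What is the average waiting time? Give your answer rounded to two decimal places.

13.71

Timeline: | idle 0-2 | A 2-11 | B 11-12 | E 12-16 | G 16-19 | B 19-26 | C 26-36 | F 36-48 | D 48-62 |
Completion: A=11  B=26  C=36  D=62  E=16  F=48  G=19
Turnaround (C−A): A=9  B=23  C=28  D=51  E=4  F=36  G=5
Waiting times: A=0, B=15, C=18, D=37, E=0, F=24, G=2
Average waiting = (0+15+18+37+0+24+2) / 7 = 96/7 = 13.71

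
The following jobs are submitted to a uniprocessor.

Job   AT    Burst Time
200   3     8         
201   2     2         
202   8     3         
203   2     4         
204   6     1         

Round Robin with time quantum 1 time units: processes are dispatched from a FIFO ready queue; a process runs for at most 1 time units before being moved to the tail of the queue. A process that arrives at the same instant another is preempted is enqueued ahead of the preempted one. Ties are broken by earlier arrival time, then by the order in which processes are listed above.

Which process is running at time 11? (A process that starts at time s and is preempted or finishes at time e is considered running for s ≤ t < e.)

200

Timeline: | idle 0-2 | 201 2-3 | 203 3-4 | 200 4-5 | 201 5-6 | 203 6-7 | 200 7-8 | 204 8-9 | 203 9-10 | 202 10-11 | 200 11-12 | 203 12-13 | 202 13-14 | 200 14-15 | 202 15-16 | 200 16-20 |
Completion: 200=20  201=6  202=16  203=13  204=9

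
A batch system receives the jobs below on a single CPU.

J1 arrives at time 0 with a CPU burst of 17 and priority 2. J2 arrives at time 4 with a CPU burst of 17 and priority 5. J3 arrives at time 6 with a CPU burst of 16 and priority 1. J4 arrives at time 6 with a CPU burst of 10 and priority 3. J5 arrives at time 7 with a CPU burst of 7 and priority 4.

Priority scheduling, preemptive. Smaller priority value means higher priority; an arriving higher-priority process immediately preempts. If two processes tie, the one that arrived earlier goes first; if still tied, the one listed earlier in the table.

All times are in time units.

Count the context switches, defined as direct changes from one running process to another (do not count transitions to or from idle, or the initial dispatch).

Timeline: | J1 0-6 | J3 6-22 | J1 22-33 | J4 33-43 | J5 43-50 | J2 50-67 |
Completion: J1=33  J2=67  J3=22  J4=43  J5=50

5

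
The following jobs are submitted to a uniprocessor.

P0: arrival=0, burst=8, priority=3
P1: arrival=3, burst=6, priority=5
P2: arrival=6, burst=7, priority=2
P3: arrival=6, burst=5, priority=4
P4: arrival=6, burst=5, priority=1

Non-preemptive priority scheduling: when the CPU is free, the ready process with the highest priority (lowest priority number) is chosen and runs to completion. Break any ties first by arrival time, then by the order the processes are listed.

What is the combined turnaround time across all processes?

Timeline: | P0 0-8 | P4 8-13 | P2 13-20 | P3 20-25 | P1 25-31 |
Completion: P0=8  P1=31  P2=20  P3=25  P4=13
Turnaround (C−A): P0=8  P1=28  P2=14  P3=19  P4=7
Turnaround = completion − arrival: P0=8, P1=28, P2=14, P3=19, P4=7
Total turnaround = 8 + 28 + 14 + 19 + 7 = 76

76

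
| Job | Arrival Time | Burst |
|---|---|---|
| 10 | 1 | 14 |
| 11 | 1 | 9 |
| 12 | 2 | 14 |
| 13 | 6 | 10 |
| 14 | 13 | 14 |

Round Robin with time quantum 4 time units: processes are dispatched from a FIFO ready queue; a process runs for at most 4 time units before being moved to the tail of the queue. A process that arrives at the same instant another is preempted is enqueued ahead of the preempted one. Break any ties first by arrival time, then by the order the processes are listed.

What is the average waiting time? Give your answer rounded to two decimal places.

37.20

Gantt: | idle 0-1 | 10 1-5 | 11 5-9 | 12 9-13 | 10 13-17 | 13 17-21 | 11 21-25 | 14 25-29 | 12 29-33 | 10 33-37 | 13 37-41 | 11 41-42 | 14 42-46 | 12 46-50 | 10 50-52 | 13 52-54 | 14 54-58 | 12 58-60 | 14 60-62 |
Completion: 10=52  11=42  12=60  13=54  14=62
Waiting times: 10=37, 11=32, 12=44, 13=38, 14=35
Average waiting = (37+32+44+38+35) / 5 = 186/5 = 37.20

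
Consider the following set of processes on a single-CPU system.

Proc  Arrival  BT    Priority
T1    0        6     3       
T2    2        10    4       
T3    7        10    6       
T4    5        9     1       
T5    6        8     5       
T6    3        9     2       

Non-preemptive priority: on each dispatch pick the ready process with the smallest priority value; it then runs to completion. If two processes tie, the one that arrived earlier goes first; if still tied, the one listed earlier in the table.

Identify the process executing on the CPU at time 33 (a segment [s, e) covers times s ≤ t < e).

Gantt: | T1 0-6 | T4 6-15 | T6 15-24 | T2 24-34 | T5 34-42 | T3 42-52 |
Completion: T1=6  T2=34  T3=52  T4=15  T5=42  T6=24

T2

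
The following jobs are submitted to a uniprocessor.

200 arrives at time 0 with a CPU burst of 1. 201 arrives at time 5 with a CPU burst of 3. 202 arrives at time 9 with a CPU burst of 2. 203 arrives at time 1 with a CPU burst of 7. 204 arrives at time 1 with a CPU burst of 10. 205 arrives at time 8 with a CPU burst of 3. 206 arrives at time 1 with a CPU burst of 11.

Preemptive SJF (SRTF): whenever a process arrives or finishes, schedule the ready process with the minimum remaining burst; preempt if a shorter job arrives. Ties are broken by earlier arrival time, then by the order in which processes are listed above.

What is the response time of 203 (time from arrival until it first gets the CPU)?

0

Gantt: | 200 0-1 | 203 1-8 | 201 8-11 | 202 11-13 | 205 13-16 | 204 16-26 | 206 26-37 |
Completion: 200=1  201=11  202=13  203=8  204=26  205=16  206=37
Response(203) = first start − arrival = 1 − 1 = 0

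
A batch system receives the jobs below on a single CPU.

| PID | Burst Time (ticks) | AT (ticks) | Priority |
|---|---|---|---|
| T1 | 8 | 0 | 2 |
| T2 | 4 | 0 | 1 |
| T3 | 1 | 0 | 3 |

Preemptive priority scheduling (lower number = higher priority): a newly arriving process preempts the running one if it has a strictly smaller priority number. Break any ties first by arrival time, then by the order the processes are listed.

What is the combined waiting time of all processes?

16

Gantt: | T2 0-4 | T1 4-12 | T3 12-13 |
Completion: T1=12  T2=4  T3=13
Turnaround (C−A): T1=12  T2=4  T3=13
Waiting = turnaround − burst: T1=4, T2=0, T3=12
Total waiting = 4 + 0 + 12 = 16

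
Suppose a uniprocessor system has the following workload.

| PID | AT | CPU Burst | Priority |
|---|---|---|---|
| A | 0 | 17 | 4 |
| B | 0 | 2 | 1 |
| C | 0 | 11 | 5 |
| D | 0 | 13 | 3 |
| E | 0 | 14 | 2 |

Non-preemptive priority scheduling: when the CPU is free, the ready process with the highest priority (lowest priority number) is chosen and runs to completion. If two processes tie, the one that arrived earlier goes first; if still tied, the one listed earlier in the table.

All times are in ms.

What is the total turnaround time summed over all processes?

150

Gantt: | B 0-2 | E 2-16 | D 16-29 | A 29-46 | C 46-57 |
Completion: A=46  B=2  C=57  D=29  E=16
Turnaround = completion − arrival: A=46, B=2, C=57, D=29, E=16
Total turnaround = 46 + 2 + 57 + 29 + 16 = 150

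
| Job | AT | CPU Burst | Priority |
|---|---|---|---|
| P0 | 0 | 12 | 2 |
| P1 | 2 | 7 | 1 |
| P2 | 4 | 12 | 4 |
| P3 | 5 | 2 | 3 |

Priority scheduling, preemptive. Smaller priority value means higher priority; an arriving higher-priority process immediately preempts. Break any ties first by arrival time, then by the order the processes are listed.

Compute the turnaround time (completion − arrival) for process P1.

7

Gantt: | P0 0-2 | P1 2-9 | P0 9-19 | P3 19-21 | P2 21-33 |
Completion: P0=19  P1=9  P2=33  P3=21
Turnaround(P1) = completion − arrival = 9 − 2 = 7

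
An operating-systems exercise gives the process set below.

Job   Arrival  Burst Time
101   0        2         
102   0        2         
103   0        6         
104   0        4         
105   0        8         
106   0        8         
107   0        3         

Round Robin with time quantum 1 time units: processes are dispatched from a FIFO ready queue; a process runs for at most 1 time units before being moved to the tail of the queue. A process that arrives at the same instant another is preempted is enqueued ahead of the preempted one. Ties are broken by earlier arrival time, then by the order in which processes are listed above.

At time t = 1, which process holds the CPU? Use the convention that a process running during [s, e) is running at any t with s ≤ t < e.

102

Timeline: | 101 0-1 | 102 1-2 | 103 2-3 | 104 3-4 | 105 4-5 | 106 5-6 | 107 6-7 | 101 7-8 | 102 8-9 | 103 9-10 | 104 10-11 | 105 11-12 | 106 12-13 | 107 13-14 | 103 14-15 | 104 15-16 | 105 16-17 | 106 17-18 | 107 18-19 | 103 19-20 | 104 20-21 | 105 21-22 | 106 22-23 | 103 23-24 | 105 24-25 | 106 25-26 | 103 26-27 | 105 27-28 | 106 28-29 | 105 29-30 | 106 30-31 | 105 31-32 | 106 32-33 |
Completion: 101=8  102=9  103=27  104=21  105=32  106=33  107=19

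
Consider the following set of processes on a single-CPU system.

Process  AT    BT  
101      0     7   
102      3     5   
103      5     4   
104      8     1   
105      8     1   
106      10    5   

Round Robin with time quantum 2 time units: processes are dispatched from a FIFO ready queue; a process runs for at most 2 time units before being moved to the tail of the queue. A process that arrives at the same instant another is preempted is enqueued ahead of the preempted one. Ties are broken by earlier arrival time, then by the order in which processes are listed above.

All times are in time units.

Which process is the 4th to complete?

103

Gantt: | 101 0-4 | 102 4-6 | 101 6-8 | 103 8-10 | 102 10-12 | 104 12-13 | 105 13-14 | 101 14-15 | 106 15-17 | 103 17-19 | 102 19-20 | 106 20-23 |
Completion: 101=15  102=20  103=19  104=13  105=14  106=23
Finish order: 104 → 105 → 101 → 103 → 102 → 106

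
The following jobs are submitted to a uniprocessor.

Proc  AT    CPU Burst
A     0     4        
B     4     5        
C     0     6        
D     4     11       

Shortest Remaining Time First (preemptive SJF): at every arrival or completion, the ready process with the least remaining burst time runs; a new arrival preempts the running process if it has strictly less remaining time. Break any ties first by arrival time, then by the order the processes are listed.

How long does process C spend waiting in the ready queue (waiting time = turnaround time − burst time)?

Timeline: | A 0-4 | B 4-9 | C 9-15 | D 15-26 |
Completion: A=4  B=9  C=15  D=26
Waiting(C) = turnaround − burst = 15 − 6 = 9

9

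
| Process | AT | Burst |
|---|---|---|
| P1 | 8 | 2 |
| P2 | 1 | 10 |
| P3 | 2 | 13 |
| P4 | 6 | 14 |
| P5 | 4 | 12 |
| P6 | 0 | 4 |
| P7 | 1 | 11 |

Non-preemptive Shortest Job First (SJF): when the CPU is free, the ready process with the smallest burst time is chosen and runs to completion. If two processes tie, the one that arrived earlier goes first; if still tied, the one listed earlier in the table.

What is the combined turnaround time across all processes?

196

Gantt: | P6 0-4 | P2 4-14 | P1 14-16 | P7 16-27 | P5 27-39 | P3 39-52 | P4 52-66 |
Completion: P1=16  P2=14  P3=52  P4=66  P5=39  P6=4  P7=27
Turnaround = completion − arrival: P1=8, P2=13, P3=50, P4=60, P5=35, P6=4, P7=26
Total turnaround = 8 + 13 + 50 + 60 + 35 + 4 + 26 = 196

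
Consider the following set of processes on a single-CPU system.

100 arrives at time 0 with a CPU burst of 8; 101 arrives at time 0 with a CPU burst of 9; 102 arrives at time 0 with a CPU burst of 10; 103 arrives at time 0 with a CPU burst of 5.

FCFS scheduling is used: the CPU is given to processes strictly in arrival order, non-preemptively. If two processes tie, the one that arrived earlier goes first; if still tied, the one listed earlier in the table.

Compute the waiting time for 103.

Gantt: | 100 0-8 | 101 8-17 | 102 17-27 | 103 27-32 |
Completion: 100=8  101=17  102=27  103=32
Turnaround (C−A): 100=8  101=17  102=27  103=32
Waiting(103) = turnaround − burst = 32 − 5 = 27

27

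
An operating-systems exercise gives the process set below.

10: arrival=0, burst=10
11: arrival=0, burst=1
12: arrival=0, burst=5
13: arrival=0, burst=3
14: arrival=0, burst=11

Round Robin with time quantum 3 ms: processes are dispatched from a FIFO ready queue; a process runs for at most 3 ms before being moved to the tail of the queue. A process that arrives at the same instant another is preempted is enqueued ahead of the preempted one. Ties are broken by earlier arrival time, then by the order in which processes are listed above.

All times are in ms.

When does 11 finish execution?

Timeline: | 10 0-3 | 11 3-4 | 12 4-7 | 13 7-10 | 14 10-13 | 10 13-16 | 12 16-18 | 14 18-21 | 10 21-24 | 14 24-27 | 10 27-28 | 14 28-30 |
Completion: 10=28  11=4  12=18  13=10  14=30
Turnaround (C−A): 10=28  11=4  12=18  13=10  14=30

4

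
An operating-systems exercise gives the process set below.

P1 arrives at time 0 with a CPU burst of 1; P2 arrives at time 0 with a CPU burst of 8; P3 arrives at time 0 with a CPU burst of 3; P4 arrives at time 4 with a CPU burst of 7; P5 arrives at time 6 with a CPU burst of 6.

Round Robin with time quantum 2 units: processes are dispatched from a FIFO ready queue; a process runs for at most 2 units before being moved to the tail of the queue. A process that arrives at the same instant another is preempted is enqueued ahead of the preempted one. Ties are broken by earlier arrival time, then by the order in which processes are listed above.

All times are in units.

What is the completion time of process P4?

Schedule: | P1 0-1 | P2 1-3 | P3 3-5 | P2 5-7 | P4 7-9 | P3 9-10 | P5 10-12 | P2 12-14 | P4 14-16 | P5 16-18 | P2 18-20 | P4 20-22 | P5 22-24 | P4 24-25 |
Completion: P1=1  P2=20  P3=10  P4=25  P5=24
Turnaround (C−A): P1=1  P2=20  P3=10  P4=21  P5=18

25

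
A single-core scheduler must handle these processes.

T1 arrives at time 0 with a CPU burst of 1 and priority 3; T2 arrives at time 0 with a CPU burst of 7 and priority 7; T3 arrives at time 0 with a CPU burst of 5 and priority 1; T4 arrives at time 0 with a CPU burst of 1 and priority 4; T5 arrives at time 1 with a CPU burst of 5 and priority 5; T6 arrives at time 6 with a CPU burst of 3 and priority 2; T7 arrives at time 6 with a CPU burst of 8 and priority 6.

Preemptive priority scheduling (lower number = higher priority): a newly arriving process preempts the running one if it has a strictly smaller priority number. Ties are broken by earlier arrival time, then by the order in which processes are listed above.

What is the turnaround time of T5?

Timeline: | T3 0-5 | T1 5-6 | T6 6-9 | T4 9-10 | T5 10-15 | T7 15-23 | T2 23-30 |
Completion: T1=6  T2=30  T3=5  T4=10  T5=15  T6=9  T7=23
Turnaround (C−A): T1=6  T2=30  T3=5  T4=10  T5=14  T6=3  T7=17
Turnaround(T5) = completion − arrival = 15 − 1 = 14

14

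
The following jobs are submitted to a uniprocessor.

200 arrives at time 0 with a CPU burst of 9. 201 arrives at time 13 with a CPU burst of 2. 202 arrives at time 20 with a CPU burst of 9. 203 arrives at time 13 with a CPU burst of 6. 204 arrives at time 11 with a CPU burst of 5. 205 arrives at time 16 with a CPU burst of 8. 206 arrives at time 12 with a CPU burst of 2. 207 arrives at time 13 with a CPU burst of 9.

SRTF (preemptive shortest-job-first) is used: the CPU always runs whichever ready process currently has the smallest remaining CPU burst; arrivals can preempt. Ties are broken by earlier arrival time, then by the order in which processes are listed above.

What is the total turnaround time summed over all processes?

Gantt: | 200 0-9 | idle 9-11 | 204 11-12 | 206 12-14 | 201 14-16 | 204 16-20 | 203 20-26 | 205 26-34 | 207 34-43 | 202 43-52 |
Completion: 200=9  201=16  202=52  203=26  204=20  205=34  206=14  207=43
Turnaround (C−A): 200=9  201=3  202=32  203=13  204=9  205=18  206=2  207=30
Turnaround = completion − arrival: 200=9, 201=3, 202=32, 203=13, 204=9, 205=18, 206=2, 207=30
Total turnaround = 9 + 3 + 32 + 13 + 9 + 18 + 2 + 30 = 116

116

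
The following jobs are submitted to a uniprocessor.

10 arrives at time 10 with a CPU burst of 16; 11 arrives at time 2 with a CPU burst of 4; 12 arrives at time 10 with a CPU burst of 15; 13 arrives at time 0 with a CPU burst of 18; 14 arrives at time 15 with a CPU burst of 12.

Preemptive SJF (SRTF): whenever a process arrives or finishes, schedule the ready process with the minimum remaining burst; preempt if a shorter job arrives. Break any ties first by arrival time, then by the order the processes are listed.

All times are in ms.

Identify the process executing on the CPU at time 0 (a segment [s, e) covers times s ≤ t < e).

13

Schedule: | 13 0-2 | 11 2-6 | 13 6-22 | 14 22-34 | 12 34-49 | 10 49-65 |
Completion: 10=65  11=6  12=49  13=22  14=34
Turnaround (C−A): 10=55  11=4  12=39  13=22  14=19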